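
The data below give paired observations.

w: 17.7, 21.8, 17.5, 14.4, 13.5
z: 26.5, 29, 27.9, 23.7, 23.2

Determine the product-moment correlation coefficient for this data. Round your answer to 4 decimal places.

0.9445

n = 5, Σw = 84.9, Σz = 130.3, Σw² = 1484.39, Σz² = 3421.59, Σwz = 2243.98
nΣwz − ΣwΣz = 11219.9 − 11062.47 = 157.43
nΣw² − (Σw)² = 7421.95 − 7208.01 = 213.94; nΣz² − (Σz)² = 17107.95 − 16978.09 = 129.86
r = 157.43 / √(213.94 × 129.86) = 157.43 / 166.6801 ≈ 0.9445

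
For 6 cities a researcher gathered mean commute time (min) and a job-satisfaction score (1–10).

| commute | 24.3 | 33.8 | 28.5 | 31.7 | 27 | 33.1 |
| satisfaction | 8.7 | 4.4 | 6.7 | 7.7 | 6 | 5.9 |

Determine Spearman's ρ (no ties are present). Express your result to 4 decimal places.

-0.7714

Rank commute: 1, 6, 3, 4, 2, 5
Rank satisfaction: 6, 1, 4, 5, 3, 2
d = rank(commute) − rank(satisfaction): -5, 5, -1, -1, -1, 3; Σd² = 62
ρ = 1 − 6Σd² / [n(n²−1)] = 1 − 6×62 / (6×35) = 1 − 372/210 ≈ -0.7714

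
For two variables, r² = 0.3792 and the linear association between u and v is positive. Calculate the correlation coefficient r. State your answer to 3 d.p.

|r| = √0.3792 = 0.616
The association is positive, so r = 0.616.

0.616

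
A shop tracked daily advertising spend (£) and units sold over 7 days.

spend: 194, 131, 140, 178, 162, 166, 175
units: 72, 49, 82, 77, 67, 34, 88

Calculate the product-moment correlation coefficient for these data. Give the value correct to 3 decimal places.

0.273

n = 7, Σx = 1146, Σy = 469, Σx² = 190506, Σy² = 33627, Σxy = 77471
nΣxy − ΣxΣy = 542297 − 537474 = 4823
nΣx² − (Σx)² = 1333542 − 1313316 = 20226; nΣy² − (Σy)² = 235389 − 219961 = 15428
r = 4823 / √(20226 × 15428) = 4823 / 17664.8444 ≈ 0.273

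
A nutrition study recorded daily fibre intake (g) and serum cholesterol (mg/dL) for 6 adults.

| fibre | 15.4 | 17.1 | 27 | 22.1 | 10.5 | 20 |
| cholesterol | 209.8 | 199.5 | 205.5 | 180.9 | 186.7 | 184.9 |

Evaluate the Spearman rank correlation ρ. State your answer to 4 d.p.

Rank fibre: 2, 3, 6, 5, 1, 4
Rank cholesterol: 6, 4, 5, 1, 3, 2
d = rank(fibre) − rank(cholesterol): -4, -1, 1, 4, -2, 2; Σd² = 42
ρ = 1 − 6Σd² / [n(n²−1)] = 1 − 6×42 / (6×35) = 1 − 252/210 ≈ -0.2000

-0.2000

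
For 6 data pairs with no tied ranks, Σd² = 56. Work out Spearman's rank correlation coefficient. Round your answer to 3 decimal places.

-0.600

ρ = 1 − 6Σd² / [n(n²−1)] = 1 − 6×56 / (6×35)
  = 1 − 336/210 = 1 − 1.6000 ≈ -0.600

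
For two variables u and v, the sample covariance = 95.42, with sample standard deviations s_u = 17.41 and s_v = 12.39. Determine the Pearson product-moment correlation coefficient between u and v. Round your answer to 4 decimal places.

0.4424

r = Cov(u,v) / (s_u · s_v) = 95.42 / (17.41 × 12.39)
  = 95.42 / 215.7099 ≈ 0.4424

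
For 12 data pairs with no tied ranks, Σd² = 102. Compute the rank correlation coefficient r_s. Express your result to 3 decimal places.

ρ = 1 − 6Σd² / [n(n²−1)] = 1 − 6×102 / (12×143)
  = 1 − 612/1716 = 1 − 0.3566 ≈ 0.643

0.643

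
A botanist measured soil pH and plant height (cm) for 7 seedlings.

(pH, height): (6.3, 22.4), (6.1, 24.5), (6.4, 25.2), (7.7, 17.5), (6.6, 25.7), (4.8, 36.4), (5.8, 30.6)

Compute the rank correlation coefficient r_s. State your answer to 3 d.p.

Rank pH: 4, 3, 5, 7, 6, 1, 2
Rank height: 2, 3, 4, 1, 5, 7, 6
d = rank(pH) − rank(height): 2, 0, 1, 6, 1, -6, -4; Σd² = 94
ρ = 1 − 6Σd² / [n(n²−1)] = 1 − 6×94 / (7×48) = 1 − 564/336 ≈ -0.679

-0.679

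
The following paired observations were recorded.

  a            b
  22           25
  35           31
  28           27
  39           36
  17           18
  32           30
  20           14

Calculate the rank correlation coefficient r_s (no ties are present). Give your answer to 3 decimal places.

0.964

Rank a: 3, 6, 4, 7, 1, 5, 2
Rank b: 3, 6, 4, 7, 2, 5, 1
d = rank(a) − rank(b): 0, 0, 0, 0, -1, 0, 1; Σd² = 2
ρ = 1 − 6Σd² / [n(n²−1)] = 1 − 6×2 / (7×48) = 1 − 12/336 ≈ 0.964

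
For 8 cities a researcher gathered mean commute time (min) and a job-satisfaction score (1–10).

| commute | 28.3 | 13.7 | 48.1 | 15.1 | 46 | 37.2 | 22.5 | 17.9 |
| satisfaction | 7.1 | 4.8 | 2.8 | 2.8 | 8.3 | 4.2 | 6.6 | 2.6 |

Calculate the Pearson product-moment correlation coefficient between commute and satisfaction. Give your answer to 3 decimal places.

0.264

n = 8, Σx = 228.8, Σy = 39.2, Σx² = 7856.7, Σy² = 225.98, Σxy = 1176.73
nΣxy − ΣxΣy = 9413.84 − 8968.96 = 444.88
nΣx² − (Σx)² = 62853.6 − 52349.44 = 10504.16; nΣy² − (Σy)² = 1807.84 − 1536.64 = 271.2
r = 444.88 / √(10504.16 × 271.2) = 444.88 / 1687.8176 ≈ 0.264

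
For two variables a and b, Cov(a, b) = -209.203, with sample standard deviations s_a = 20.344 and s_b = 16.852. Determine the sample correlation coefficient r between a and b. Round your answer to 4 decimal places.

-0.6102

r = Cov(a,b) / (s_a · s_b) = -209.203 / (20.344 × 16.852)
  = -209.203 / 342.8371 ≈ -0.6102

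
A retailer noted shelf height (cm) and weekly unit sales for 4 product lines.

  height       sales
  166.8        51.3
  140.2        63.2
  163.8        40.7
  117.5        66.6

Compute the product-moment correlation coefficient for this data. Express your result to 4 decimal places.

-0.8714

n = 4, Σx = 588.3, Σy = 221.8, Σx² = 88114.97, Σy² = 12717.98, Σxy = 31909.64
nΣxy − ΣxΣy = 127638.56 − 130484.94 = -2846.38
nΣx² − (Σx)² = 352459.88 − 346096.89 = 6362.99; nΣy² − (Σy)² = 50871.92 − 49195.24 = 1676.68
r = -2846.38 / √(6362.99 × 1676.68) = -2846.38 / 3266.2973 ≈ -0.8714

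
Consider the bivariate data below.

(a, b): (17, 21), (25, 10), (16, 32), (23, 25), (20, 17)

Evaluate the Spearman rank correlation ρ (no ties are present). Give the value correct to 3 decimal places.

Rank a: 2, 5, 1, 4, 3
Rank b: 3, 1, 5, 4, 2
d = rank(a) − rank(b): -1, 4, -4, 0, 1; Σd² = 34
ρ = 1 − 6Σd² / [n(n²−1)] = 1 − 6×34 / (5×24) = 1 − 204/120 ≈ -0.700

-0.700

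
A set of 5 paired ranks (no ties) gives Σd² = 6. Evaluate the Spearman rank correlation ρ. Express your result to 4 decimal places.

ρ = 1 − 6Σd² / [n(n²−1)] = 1 − 6×6 / (5×24)
  = 1 − 36/120 = 1 − 0.30000 ≈ 0.7000

0.7000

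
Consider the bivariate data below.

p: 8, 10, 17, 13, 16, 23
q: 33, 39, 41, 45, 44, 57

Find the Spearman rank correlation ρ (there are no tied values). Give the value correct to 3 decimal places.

Rank p: 1, 2, 5, 3, 4, 6
Rank q: 1, 2, 3, 5, 4, 6
d = rank(p) − rank(q): 0, 0, 2, -2, 0, 0; Σd² = 8
ρ = 1 − 6Σd² / [n(n²−1)] = 1 − 6×8 / (6×35) = 1 − 48/210 ≈ 0.771

0.771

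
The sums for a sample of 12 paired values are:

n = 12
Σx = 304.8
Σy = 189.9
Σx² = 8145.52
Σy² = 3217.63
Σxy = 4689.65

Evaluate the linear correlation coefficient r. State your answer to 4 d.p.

r = (nΣxy − ΣxΣy) / √[(nΣx² − (Σx)²)(nΣy² − (Σy)²)]
Numerator: 12×4689.65 − 304.8×189.9 = -1605.72
Denominator: √[(97746.24 − 92903.04)(38611.56 − 36062.01)] = √[4843.2 × 2549.55] = 3513.9693
r = -1605.72 / 3513.9693 ≈ -0.4570

-0.4570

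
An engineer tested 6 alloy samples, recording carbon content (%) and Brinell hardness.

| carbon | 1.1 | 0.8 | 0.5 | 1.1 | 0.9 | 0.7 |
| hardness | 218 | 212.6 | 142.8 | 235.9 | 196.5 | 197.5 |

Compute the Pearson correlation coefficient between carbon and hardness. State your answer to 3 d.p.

0.886

n = 6, Σx = 5.1, Σy = 1203.3, Σx² = 4.61, Σy² = 246381.91, Σxy = 1055.87
nΣxy − ΣxΣy = 6335.22 − 6136.83 = 198.39
nΣx² − (Σx)² = 27.66 − 26.01 = 1.65; nΣy² − (Σy)² = 1478291.46 − 1447930.89 = 30360.57
r = 198.39 / √(1.65 × 30360.57) = 198.39 / 223.8190 ≈ 0.886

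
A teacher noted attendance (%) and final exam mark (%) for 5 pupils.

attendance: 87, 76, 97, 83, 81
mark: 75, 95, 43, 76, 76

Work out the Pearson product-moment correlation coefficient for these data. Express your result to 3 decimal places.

-0.967

n = 5, Σx = 424, Σy = 365, Σx² = 36204, Σy² = 28051, Σxy = 30380
nΣxy − ΣxΣy = 151900 − 154760 = -2860
nΣx² − (Σx)² = 181020 − 179776 = 1244; nΣy² − (Σy)² = 140255 − 133225 = 7030
r = -2860 / √(1244 × 7030) = -2860 / 2957.2487 ≈ -0.967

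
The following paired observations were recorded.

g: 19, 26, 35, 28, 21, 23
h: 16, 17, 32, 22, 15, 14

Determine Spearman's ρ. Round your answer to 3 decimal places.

Rank g: 1, 4, 6, 5, 2, 3
Rank h: 3, 4, 6, 5, 2, 1
d = rank(g) − rank(h): -2, 0, 0, 0, 0, 2; Σd² = 8
ρ = 1 − 6Σd² / [n(n²−1)] = 1 − 6×8 / (6×35) = 1 − 48/210 ≈ 0.771

0.771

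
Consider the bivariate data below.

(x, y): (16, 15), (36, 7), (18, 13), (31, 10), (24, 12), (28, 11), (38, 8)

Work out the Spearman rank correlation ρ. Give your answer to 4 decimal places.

-0.9643

Rank x: 1, 6, 2, 5, 3, 4, 7
Rank y: 7, 1, 6, 3, 5, 4, 2
d = rank(x) − rank(y): -6, 5, -4, 2, -2, 0, 5; Σd² = 110
ρ = 1 − 6Σd² / [n(n²−1)] = 1 − 6×110 / (7×48) = 1 − 660/336 ≈ -0.9643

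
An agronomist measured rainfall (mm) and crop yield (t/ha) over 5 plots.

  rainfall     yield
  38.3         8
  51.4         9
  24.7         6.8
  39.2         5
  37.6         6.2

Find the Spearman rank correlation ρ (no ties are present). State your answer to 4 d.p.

Rank rainfall: 3, 5, 1, 4, 2
Rank yield: 4, 5, 3, 1, 2
d = rank(rainfall) − rank(yield): -1, 0, -2, 3, 0; Σd² = 14
ρ = 1 − 6Σd² / [n(n²−1)] = 1 − 6×14 / (5×24) = 1 − 84/120 ≈ 0.3000

0.3000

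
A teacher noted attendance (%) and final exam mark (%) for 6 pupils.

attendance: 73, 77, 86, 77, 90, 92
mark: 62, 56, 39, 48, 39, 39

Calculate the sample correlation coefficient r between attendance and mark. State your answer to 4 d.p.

n = 6, Σx = 495, Σy = 283, Σx² = 41147, Σy² = 13847, Σxy = 22986
nΣxy − ΣxΣy = 137916 − 140085 = -2169
nΣx² − (Σx)² = 246882 − 245025 = 1857; nΣy² − (Σy)² = 83082 − 80089 = 2993
r = -2169 / √(1857 × 2993) = -2169 / 2357.5413 ≈ -0.9200

-0.9200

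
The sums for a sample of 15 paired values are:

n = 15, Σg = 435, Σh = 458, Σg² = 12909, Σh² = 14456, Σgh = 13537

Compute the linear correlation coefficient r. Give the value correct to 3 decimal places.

0.685

r = (nΣgh − ΣgΣh) / √[(nΣg² − (Σg)²)(nΣh² − (Σh)²)]
Numerator: 15×13537 − 435×458 = 3825
Denominator: √[(193635 − 189225)(216840 − 209764)] = √[4410 × 7076] = 5586.1579
r = 3825 / 5586.1579 ≈ 0.685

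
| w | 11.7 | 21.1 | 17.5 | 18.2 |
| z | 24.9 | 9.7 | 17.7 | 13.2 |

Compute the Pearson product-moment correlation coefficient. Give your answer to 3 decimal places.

-0.977

n = 4, Σw = 68.5, Σz = 65.5, Σw² = 1219.59, Σz² = 1201.63, Σwz = 1045.99
nΣwz − ΣwΣz = 4183.96 − 4486.75 = -302.79
nΣw² − (Σw)² = 4878.36 − 4692.25 = 186.11; nΣz² − (Σz)² = 4806.52 − 4290.25 = 516.27
r = -302.79 / √(186.11 × 516.27) = -302.79 / 309.9726 ≈ -0.977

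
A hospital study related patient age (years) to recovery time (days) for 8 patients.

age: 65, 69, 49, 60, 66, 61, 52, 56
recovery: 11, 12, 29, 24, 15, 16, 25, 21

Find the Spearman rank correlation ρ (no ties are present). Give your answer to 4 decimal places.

Rank age: 6, 8, 1, 4, 7, 5, 2, 3
Rank recovery: 1, 2, 8, 6, 3, 4, 7, 5
d = rank(age) − rank(recovery): 5, 6, -7, -2, 4, 1, -5, -2; Σd² = 160
ρ = 1 − 6Σd² / [n(n²−1)] = 1 − 6×160 / (8×63) = 1 − 960/504 ≈ -0.9048

-0.9048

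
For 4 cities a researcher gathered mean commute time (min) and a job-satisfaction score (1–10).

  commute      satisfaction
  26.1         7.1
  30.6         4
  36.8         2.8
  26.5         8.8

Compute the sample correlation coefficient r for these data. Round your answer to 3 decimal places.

-0.900

n = 4, Σx = 120, Σy = 22.7, Σx² = 3674.06, Σy² = 151.69, Σxy = 643.95
nΣxy − ΣxΣy = 2575.8 − 2724 = -148.2
nΣx² − (Σx)² = 14696.24 − 14400 = 296.24; nΣy² − (Σy)² = 606.76 − 515.29 = 91.47
r = -148.2 / √(296.24 × 91.47) = -148.2 / 164.6119 ≈ -0.900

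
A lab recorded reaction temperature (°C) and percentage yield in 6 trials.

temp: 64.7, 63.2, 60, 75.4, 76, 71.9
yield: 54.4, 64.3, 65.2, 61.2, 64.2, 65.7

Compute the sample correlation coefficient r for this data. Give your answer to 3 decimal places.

n = 6, Σx = 411.2, Σy = 375, Σx² = 28411.1, Σy² = 23528.46, Σxy = 25712.95
nΣxy − ΣxΣy = 154277.7 − 154200 = 77.7
nΣx² − (Σx)² = 170466.6 − 169085.44 = 1381.16; nΣy² − (Σy)² = 141170.76 − 140625 = 545.76
r = 77.7 / √(1381.16 × 545.76) = 77.7 / 868.2061 ≈ 0.089

0.089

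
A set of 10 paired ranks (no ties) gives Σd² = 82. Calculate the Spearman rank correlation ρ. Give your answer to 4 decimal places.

0.5030

ρ = 1 − 6Σd² / [n(n²−1)] = 1 − 6×82 / (10×99)
  = 1 − 492/990 = 1 − 0.49697 ≈ 0.5030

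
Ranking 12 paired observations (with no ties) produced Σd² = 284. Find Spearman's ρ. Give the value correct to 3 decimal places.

0.007

ρ = 1 − 6Σd² / [n(n²−1)] = 1 − 6×284 / (12×143)
  = 1 − 1704/1716 = 1 − 0.9930 ≈ 0.007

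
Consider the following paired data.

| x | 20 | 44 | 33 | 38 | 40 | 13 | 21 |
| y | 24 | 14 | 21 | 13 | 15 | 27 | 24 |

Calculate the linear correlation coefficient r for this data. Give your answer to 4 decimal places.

n = 7, Σx = 209, Σy = 138, Σx² = 7079, Σy² = 2912, Σxy = 3738
nΣxy − ΣxΣy = 26166 − 28842 = -2676
nΣx² − (Σx)² = 49553 − 43681 = 5872; nΣy² − (Σy)² = 20384 − 19044 = 1340
r = -2676 / √(5872 × 1340) = -2676 / 2805.0811 ≈ -0.9540

-0.9540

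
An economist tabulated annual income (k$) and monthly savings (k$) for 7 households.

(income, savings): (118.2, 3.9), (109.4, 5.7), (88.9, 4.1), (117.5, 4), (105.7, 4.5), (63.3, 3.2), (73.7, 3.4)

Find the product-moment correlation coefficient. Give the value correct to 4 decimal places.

n = 7, Σx = 676.7, Σy = 28.8, Σx² = 68260.13, Σy² = 122.56, Σxy = 2847.84
nΣxy − ΣxΣy = 19934.88 − 19488.96 = 445.92
nΣx² − (Σx)² = 477820.91 − 457922.89 = 19898.02; nΣy² − (Σy)² = 857.92 − 829.44 = 28.48
r = 445.92 / √(19898.02 × 28.48) = 445.92 / 752.7919 ≈ 0.5924

0.5924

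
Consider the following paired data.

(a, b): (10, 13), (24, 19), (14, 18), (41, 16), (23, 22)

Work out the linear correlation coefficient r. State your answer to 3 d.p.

n = 5, Σa = 112, Σb = 88, Σa² = 3082, Σb² = 1594, Σab = 2000
nΣab − ΣaΣb = 10000 − 9856 = 144
nΣa² − (Σa)² = 15410 − 12544 = 2866; nΣb² − (Σb)² = 7970 − 7744 = 226
r = 144 / √(2866 × 226) = 144 / 804.8081 ≈ 0.179

0.179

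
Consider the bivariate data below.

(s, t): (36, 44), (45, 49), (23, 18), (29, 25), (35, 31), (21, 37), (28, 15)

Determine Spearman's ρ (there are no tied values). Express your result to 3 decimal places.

Rank s: 6, 7, 2, 4, 5, 1, 3
Rank t: 6, 7, 2, 3, 4, 5, 1
d = rank(s) − rank(t): 0, 0, 0, 1, 1, -4, 2; Σd² = 22
ρ = 1 − 6Σd² / [n(n²−1)] = 1 − 6×22 / (7×48) = 1 − 132/336 ≈ 0.607

0.607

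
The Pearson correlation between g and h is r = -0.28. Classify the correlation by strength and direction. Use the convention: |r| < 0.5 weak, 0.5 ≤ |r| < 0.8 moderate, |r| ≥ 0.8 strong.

r = -0.28 < 0 so the relationship is negative.
|r| = 0.28, which falls in the weak range.

weak negative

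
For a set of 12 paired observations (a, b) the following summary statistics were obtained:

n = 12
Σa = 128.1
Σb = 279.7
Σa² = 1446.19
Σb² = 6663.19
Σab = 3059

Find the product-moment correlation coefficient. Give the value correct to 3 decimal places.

0.688

r = (nΣab − ΣaΣb) / √[(nΣa² − (Σa)²)(nΣb² − (Σb)²)]
Numerator: 12×3059 − 128.1×279.7 = 878.43
Denominator: √[(17354.28 − 16409.61)(79958.28 − 78232.09)] = √[944.67 × 1726.19] = 1276.9808
r = 878.43 / 1276.9808 ≈ 0.688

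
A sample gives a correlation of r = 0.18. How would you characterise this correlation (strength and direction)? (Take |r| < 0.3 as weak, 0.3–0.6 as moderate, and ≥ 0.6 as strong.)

weak positive

r = 0.18 > 0 so the relationship is positive.
|r| = 0.18, which falls in the weak range.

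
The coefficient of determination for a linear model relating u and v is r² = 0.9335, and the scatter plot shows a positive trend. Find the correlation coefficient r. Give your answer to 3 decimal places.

0.966

|r| = √0.9335 = 0.966
The association is positive, so r = 0.966.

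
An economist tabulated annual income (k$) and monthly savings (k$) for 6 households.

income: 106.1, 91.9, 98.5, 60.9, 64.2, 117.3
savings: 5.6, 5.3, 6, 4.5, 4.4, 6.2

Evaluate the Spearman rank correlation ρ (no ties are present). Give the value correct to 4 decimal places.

Rank income: 5, 3, 4, 1, 2, 6
Rank savings: 4, 3, 5, 2, 1, 6
d = rank(income) − rank(savings): 1, 0, -1, -1, 1, 0; Σd² = 4
ρ = 1 − 6Σd² / [n(n²−1)] = 1 − 6×4 / (6×35) = 1 − 24/210 ≈ 0.8857

0.8857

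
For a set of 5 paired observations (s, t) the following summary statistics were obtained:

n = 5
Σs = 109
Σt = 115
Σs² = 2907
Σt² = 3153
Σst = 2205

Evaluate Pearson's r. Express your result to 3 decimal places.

-0.582

r = (nΣst − ΣsΣt) / √[(nΣs² − (Σs)²)(nΣt² − (Σt)²)]
Numerator: 5×2205 − 109×115 = -1510
Denominator: √[(14535 − 11881)(15765 − 13225)] = √[2654 × 2540] = 2596.3744
r = -1510 / 2596.3744 ≈ -0.582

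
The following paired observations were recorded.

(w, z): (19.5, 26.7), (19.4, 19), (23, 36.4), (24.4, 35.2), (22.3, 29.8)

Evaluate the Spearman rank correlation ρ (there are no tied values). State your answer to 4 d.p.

0.9000

Rank w: 2, 1, 4, 5, 3
Rank z: 2, 1, 5, 4, 3
d = rank(w) − rank(z): 0, 0, -1, 1, 0; Σd² = 2
ρ = 1 − 6Σd² / [n(n²−1)] = 1 − 6×2 / (5×24) = 1 − 12/120 ≈ 0.9000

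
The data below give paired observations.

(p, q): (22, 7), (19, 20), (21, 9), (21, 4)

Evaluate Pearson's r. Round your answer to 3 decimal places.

n = 4, Σp = 83, Σq = 40, Σp² = 1727, Σq² = 546, Σpq = 807
nΣpq − ΣpΣq = 3228 − 3320 = -92
nΣp² − (Σp)² = 6908 − 6889 = 19; nΣq² − (Σq)² = 2184 − 1600 = 584
r = -92 / √(19 × 584) = -92 / 105.3376 ≈ -0.873

-0.873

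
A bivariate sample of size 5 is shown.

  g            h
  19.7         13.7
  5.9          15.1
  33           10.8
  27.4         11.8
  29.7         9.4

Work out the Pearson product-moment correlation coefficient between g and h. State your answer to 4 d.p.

n = 5, Σg = 115.7, Σh = 60.8, Σg² = 3144.75, Σh² = 759.94, Σgh = 1317.88
nΣgh − ΣgΣh = 6589.4 − 7034.56 = -445.16
nΣg² − (Σg)² = 15723.75 − 13386.49 = 2337.26; nΣh² − (Σh)² = 3799.7 − 3696.64 = 103.06
r = -445.16 / √(2337.26 × 103.06) = -445.16 / 490.7933 ≈ -0.9070

-0.9070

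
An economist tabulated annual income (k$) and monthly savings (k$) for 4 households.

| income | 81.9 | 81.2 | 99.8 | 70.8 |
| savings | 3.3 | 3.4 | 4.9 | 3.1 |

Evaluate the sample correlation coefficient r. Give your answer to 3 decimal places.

0.955

n = 4, Σx = 333.7, Σy = 14.7, Σx² = 28273.73, Σy² = 56.07, Σxy = 1254.85
nΣxy − ΣxΣy = 5019.4 − 4905.39 = 114.01
nΣx² − (Σx)² = 113094.92 − 111355.69 = 1739.23; nΣy² − (Σy)² = 224.28 − 216.09 = 8.19
r = 114.01 / √(1739.23 × 8.19) = 114.01 / 119.3495 ≈ 0.955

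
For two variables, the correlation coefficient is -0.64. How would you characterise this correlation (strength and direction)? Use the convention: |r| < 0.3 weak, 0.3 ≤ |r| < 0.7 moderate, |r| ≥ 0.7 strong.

moderate negative

r = -0.64 < 0 so the relationship is negative.
|r| = 0.64, which falls in the moderate range.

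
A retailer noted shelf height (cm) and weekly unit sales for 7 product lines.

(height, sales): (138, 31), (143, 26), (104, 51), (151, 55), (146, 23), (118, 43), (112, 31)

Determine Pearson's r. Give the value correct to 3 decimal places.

-0.261

n = 7, Σx = 912, Σy = 260, Σx² = 120894, Σy² = 10602, Σxy = 33509
nΣxy − ΣxΣy = 234563 − 237120 = -2557
nΣx² − (Σx)² = 846258 − 831744 = 14514; nΣy² − (Σy)² = 74214 − 67600 = 6614
r = -2557 / √(14514 × 6614) = -2557 / 9797.7342 ≈ -0.261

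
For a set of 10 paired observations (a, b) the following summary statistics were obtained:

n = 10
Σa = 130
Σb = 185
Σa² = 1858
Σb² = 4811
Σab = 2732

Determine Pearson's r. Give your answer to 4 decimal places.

r = (nΣab − ΣaΣb) / √[(nΣa² − (Σa)²)(nΣb² − (Σb)²)]
Numerator: 10×2732 − 130×185 = 3270
Denominator: √[(18580 − 16900)(48110 − 34225)] = √[1680 × 13885] = 4829.7826
r = 3270 / 4829.7826 ≈ 0.6770

0.6770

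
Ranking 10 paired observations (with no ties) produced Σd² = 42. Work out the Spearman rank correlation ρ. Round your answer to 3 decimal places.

0.745

ρ = 1 − 6Σd² / [n(n²−1)] = 1 − 6×42 / (10×99)
  = 1 − 252/990 = 1 − 0.2545 ≈ 0.745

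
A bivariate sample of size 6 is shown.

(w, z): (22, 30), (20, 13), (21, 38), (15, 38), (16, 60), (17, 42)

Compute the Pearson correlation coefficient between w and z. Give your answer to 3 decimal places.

n = 6, Σw = 111, Σz = 221, Σw² = 2095, Σz² = 9321, Σwz = 3962
nΣwz − ΣwΣz = 23772 − 24531 = -759
nΣw² − (Σw)² = 12570 − 12321 = 249; nΣz² − (Σz)² = 55926 − 48841 = 7085
r = -759 / √(249 × 7085) = -759 / 1328.2187 ≈ -0.571

-0.571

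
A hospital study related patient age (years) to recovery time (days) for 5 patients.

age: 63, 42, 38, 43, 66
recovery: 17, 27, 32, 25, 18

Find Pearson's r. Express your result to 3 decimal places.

-0.953

n = 5, Σx = 252, Σy = 119, Σx² = 13382, Σy² = 2991, Σxy = 5684
nΣxy − ΣxΣy = 28420 − 29988 = -1568
nΣx² − (Σx)² = 66910 − 63504 = 3406; nΣy² − (Σy)² = 14955 − 14161 = 794
r = -1568 / √(3406 × 794) = -1568 / 1644.4951 ≈ -0.953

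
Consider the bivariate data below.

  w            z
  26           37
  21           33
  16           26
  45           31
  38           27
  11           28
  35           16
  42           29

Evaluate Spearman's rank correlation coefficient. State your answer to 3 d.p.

Rank w: 4, 3, 2, 8, 6, 1, 5, 7
Rank z: 8, 7, 2, 6, 3, 4, 1, 5
d = rank(w) − rank(z): -4, -4, 0, 2, 3, -3, 4, 2; Σd² = 74
ρ = 1 − 6Σd² / [n(n²−1)] = 1 − 6×74 / (8×63) = 1 − 444/504 ≈ 0.119

0.119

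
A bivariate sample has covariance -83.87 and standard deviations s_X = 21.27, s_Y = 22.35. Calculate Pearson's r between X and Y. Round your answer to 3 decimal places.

-0.176

r = Cov(X,Y) / (s_X · s_Y) = -83.87 / (21.27 × 22.35)
  = -83.87 / 475.3845 ≈ -0.176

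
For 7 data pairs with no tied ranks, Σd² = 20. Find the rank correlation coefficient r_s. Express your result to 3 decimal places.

0.643

ρ = 1 − 6Σd² / [n(n²−1)] = 1 − 6×20 / (7×48)
  = 1 − 120/336 = 1 − 0.3571 ≈ 0.643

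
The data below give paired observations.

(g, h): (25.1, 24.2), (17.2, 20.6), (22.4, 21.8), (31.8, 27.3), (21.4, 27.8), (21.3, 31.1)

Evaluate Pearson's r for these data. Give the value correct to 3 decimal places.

n = 6, Σg = 139.2, Σh = 152.8, Σg² = 3350.5, Σh² = 3970.58, Σgh = 3575.55
nΣgh − ΣgΣh = 21453.3 − 21269.76 = 183.54
nΣg² − (Σg)² = 20103 − 19376.64 = 726.36; nΣh² − (Σh)² = 23823.48 − 23347.84 = 475.64
r = 183.54 / √(726.36 × 475.64) = 183.54 / 587.7805 ≈ 0.312

0.312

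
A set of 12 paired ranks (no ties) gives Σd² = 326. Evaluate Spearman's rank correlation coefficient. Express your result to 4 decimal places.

ρ = 1 − 6Σd² / [n(n²−1)] = 1 − 6×326 / (12×143)
  = 1 − 1956/1716 = 1 − 1.13986 ≈ -0.1399

-0.1399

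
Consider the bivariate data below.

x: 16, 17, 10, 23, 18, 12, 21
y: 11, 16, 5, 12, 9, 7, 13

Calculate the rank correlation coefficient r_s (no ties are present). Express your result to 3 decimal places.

Rank x: 3, 4, 1, 7, 5, 2, 6
Rank y: 4, 7, 1, 5, 3, 2, 6
d = rank(x) − rank(y): -1, -3, 0, 2, 2, 0, 0; Σd² = 18
ρ = 1 − 6Σd² / [n(n²−1)] = 1 − 6×18 / (7×48) = 1 − 108/336 ≈ 0.679

0.679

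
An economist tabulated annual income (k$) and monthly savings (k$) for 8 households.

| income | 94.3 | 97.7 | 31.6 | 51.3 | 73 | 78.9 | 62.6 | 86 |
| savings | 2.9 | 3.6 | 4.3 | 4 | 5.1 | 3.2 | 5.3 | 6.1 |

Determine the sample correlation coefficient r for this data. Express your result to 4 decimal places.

n = 8, Σx = 575.4, Σy = 34.5, Σx² = 44937, Σy² = 157.41, Σxy = 2447.43
nΣxy − ΣxΣy = 19579.44 − 19851.3 = -271.86
nΣx² − (Σx)² = 359496 − 331085.16 = 28410.84; nΣy² − (Σy)² = 1259.28 − 1190.25 = 69.03
r = -271.86 / √(28410.84 × 69.03) = -271.86 / 1400.4286 ≈ -0.1941

-0.1941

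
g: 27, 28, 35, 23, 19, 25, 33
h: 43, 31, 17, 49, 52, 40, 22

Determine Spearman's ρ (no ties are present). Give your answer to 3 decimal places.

Rank g: 4, 5, 7, 2, 1, 3, 6
Rank h: 5, 3, 1, 6, 7, 4, 2
d = rank(g) − rank(h): -1, 2, 6, -4, -6, -1, 4; Σd² = 110
ρ = 1 − 6Σd² / [n(n²−1)] = 1 − 6×110 / (7×48) = 1 − 660/336 ≈ -0.964

-0.964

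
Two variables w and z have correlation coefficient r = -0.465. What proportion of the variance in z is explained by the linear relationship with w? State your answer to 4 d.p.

r² = (-0.465)² = 0.2162

0.2162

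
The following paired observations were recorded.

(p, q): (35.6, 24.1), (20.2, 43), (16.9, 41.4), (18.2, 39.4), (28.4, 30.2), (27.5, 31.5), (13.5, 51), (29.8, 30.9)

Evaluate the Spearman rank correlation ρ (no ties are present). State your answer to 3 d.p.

Rank p: 8, 4, 2, 3, 6, 5, 1, 7
Rank q: 1, 7, 6, 5, 2, 4, 8, 3
d = rank(p) − rank(q): 7, -3, -4, -2, 4, 1, -7, 4; Σd² = 160
ρ = 1 − 6Σd² / [n(n²−1)] = 1 − 6×160 / (8×63) = 1 − 960/504 ≈ -0.905

-0.905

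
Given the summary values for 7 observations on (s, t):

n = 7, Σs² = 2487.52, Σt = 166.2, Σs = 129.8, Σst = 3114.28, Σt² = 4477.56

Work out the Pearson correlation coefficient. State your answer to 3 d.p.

0.157

r = (nΣst − ΣsΣt) / √[(nΣs² − (Σs)²)(nΣt² − (Σt)²)]
Numerator: 7×3114.28 − 129.8×166.2 = 227.2
Denominator: √[(17412.64 − 16848.04)(31342.92 − 27622.44)] = √[564.6 × 3720.48] = 1449.3388
r = 227.2 / 1449.3388 ≈ 0.157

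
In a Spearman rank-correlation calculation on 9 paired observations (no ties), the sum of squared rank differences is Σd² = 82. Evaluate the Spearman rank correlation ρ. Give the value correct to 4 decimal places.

ρ = 1 − 6Σd² / [n(n²−1)] = 1 − 6×82 / (9×80)
  = 1 − 492/720 = 1 − 0.68333 ≈ 0.3167

0.3167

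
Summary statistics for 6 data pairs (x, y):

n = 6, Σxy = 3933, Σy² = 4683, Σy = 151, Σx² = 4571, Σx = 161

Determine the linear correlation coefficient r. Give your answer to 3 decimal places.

r = (nΣxy − ΣxΣy) / √[(nΣx² − (Σx)²)(nΣy² − (Σy)²)]
Numerator: 6×3933 − 161×151 = -713
Denominator: √[(27426 − 25921)(28098 − 22801)] = √[1505 × 5297] = 2823.4704
r = -713 / 2823.4704 ≈ -0.253

-0.253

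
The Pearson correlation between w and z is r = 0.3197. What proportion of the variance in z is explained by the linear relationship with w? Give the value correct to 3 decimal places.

r² = (0.3197)² = 0.102

0.102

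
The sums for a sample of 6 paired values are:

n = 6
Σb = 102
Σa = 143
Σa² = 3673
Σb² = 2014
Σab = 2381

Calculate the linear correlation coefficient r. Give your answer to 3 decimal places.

r = (nΣab − ΣaΣb) / √[(nΣa² − (Σa)²)(nΣb² − (Σb)²)]
Numerator: 6×2381 − 143×102 = -300
Denominator: √[(22038 − 20449)(12084 − 10404)] = √[1589 × 1680] = 1633.8666
r = -300 / 1633.8666 ≈ -0.184

-0.184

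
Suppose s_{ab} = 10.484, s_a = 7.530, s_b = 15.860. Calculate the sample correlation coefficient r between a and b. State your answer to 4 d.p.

0.0878

r = Cov(a,b) / (s_a · s_b) = 10.484 / (7.530 × 15.860)
  = 10.484 / 119.4258 ≈ 0.0878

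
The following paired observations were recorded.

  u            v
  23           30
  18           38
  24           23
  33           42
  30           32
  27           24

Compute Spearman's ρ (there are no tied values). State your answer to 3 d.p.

0.257

Rank u: 2, 1, 3, 6, 5, 4
Rank v: 3, 5, 1, 6, 4, 2
d = rank(u) − rank(v): -1, -4, 2, 0, 1, 2; Σd² = 26
ρ = 1 − 6Σd² / [n(n²−1)] = 1 − 6×26 / (6×35) = 1 − 156/210 ≈ 0.257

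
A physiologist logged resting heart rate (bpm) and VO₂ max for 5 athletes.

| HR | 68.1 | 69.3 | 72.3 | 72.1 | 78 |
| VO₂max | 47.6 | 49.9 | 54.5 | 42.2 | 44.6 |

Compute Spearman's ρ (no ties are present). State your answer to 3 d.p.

Rank HR: 1, 2, 4, 3, 5
Rank VO₂max: 3, 4, 5, 1, 2
d = rank(HR) − rank(VO₂max): -2, -2, -1, 2, 3; Σd² = 22
ρ = 1 − 6Σd² / [n(n²−1)] = 1 − 6×22 / (5×24) = 1 − 132/120 ≈ -0.100

-0.100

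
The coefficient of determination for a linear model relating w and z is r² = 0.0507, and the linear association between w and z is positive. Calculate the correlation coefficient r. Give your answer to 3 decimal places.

|r| = √0.0507 = 0.225
The association is positive, so r = 0.225.

0.225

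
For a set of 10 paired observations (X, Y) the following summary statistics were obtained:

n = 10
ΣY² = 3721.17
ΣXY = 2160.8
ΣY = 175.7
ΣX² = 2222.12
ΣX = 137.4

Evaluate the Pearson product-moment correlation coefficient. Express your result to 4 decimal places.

-0.5502

r = (nΣXY − ΣXΣY) / √[(nΣX² − (ΣX)²)(nΣY² − (ΣY)²)]
Numerator: 10×2160.8 − 137.4×175.7 = -2533.18
Denominator: √[(22221.2 − 18878.76)(37211.7 − 30870.49)] = √[3342.44 × 6341.21] = 4603.8152
r = -2533.18 / 4603.8152 ≈ -0.5502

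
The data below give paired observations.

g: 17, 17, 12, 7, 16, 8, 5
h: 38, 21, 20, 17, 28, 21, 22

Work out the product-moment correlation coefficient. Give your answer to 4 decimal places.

n = 7, Σg = 82, Σh = 167, Σg² = 1116, Σh² = 4283, Σgh = 2088
nΣgh − ΣgΣh = 14616 − 13694 = 922
nΣg² − (Σg)² = 7812 − 6724 = 1088; nΣh² − (Σh)² = 29981 − 27889 = 2092
r = 922 / √(1088 × 2092) = 922 / 1508.6736 ≈ 0.6111

0.6111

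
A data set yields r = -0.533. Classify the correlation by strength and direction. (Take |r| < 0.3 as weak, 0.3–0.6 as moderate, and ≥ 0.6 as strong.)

r = -0.533 < 0 so the relationship is negative.
|r| = 0.533, which falls in the moderate range.

moderate negative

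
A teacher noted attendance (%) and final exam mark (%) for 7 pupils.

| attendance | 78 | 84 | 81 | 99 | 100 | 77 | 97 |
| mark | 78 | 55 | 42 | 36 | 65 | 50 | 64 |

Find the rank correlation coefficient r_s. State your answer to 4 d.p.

0.0000

Rank attendance: 2, 4, 3, 6, 7, 1, 5
Rank mark: 7, 4, 2, 1, 6, 3, 5
d = rank(attendance) − rank(mark): -5, 0, 1, 5, 1, -2, 0; Σd² = 56
ρ = 1 − 6Σd² / [n(n²−1)] = 1 − 6×56 / (7×48) = 1 − 336/336 ≈ 0.0000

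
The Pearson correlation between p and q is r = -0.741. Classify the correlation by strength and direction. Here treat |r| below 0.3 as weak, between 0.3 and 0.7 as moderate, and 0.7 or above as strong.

strong negative

r = -0.741 < 0 so the relationship is negative.
|r| = 0.741, which falls in the strong range.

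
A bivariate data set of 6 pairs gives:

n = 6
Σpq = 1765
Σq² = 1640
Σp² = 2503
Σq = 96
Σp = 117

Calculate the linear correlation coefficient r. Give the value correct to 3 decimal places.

-0.705

r = (nΣpq − ΣpΣq) / √[(nΣp² − (Σp)²)(nΣq² − (Σq)²)]
Numerator: 6×1765 − 117×96 = -642
Denominator: √[(15018 − 13689)(9840 − 9216)] = √[1329 × 624] = 910.6569
r = -642 / 910.6569 ≈ -0.705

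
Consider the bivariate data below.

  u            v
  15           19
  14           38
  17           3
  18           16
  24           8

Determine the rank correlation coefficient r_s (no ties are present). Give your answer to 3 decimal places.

-0.700

Rank u: 2, 1, 3, 4, 5
Rank v: 4, 5, 1, 3, 2
d = rank(u) − rank(v): -2, -4, 2, 1, 3; Σd² = 34
ρ = 1 − 6Σd² / [n(n²−1)] = 1 − 6×34 / (5×24) = 1 − 204/120 ≈ -0.700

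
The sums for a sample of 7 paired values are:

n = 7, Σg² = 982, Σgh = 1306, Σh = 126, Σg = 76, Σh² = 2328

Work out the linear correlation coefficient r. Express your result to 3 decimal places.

-0.639

r = (nΣgh − ΣgΣh) / √[(nΣg² − (Σg)²)(nΣh² − (Σh)²)]
Numerator: 7×1306 − 76×126 = -434
Denominator: √[(6874 − 5776)(16296 − 15876)] = √[1098 × 420] = 679.0876
r = -434 / 679.0876 ≈ -0.639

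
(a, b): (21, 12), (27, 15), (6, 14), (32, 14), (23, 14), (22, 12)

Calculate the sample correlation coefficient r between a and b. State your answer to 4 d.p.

n = 6, Σa = 131, Σb = 81, Σa² = 3243, Σb² = 1101, Σab = 1775
nΣab − ΣaΣb = 10650 − 10611 = 39
nΣa² − (Σa)² = 19458 − 17161 = 2297; nΣb² − (Σb)² = 6606 − 6561 = 45
r = 39 / √(2297 × 45) = 39 / 321.5043 ≈ 0.1213

0.1213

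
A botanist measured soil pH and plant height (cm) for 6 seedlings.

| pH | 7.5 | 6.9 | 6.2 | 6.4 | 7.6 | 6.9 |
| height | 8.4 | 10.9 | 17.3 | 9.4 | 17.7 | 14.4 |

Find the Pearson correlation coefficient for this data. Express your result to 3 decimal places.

-0.060

n = 6, Σx = 41.5, Σy = 78.1, Σx² = 288.63, Σy² = 1097.67, Σxy = 539.51
nΣxy − ΣxΣy = 3237.06 − 3241.15 = -4.09
nΣx² − (Σx)² = 1731.78 − 1722.25 = 9.53; nΣy² − (Σy)² = 6586.02 − 6099.61 = 486.41
r = -4.09 / √(9.53 × 486.41) = -4.09 / 68.0844 ≈ -0.060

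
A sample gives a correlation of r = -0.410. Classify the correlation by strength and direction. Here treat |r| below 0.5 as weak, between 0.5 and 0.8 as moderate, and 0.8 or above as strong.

r = -0.410 < 0 so the relationship is negative.
|r| = 0.410, which falls in the weak range.

weak negative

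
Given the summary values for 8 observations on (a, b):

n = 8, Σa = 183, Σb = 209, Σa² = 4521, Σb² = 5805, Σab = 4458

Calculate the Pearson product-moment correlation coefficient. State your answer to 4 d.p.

r = (nΣab − ΣaΣb) / √[(nΣa² − (Σa)²)(nΣb² − (Σb)²)]
Numerator: 8×4458 − 183×209 = -2583
Denominator: √[(36168 − 33489)(46440 − 43681)] = √[2679 × 2759] = 2718.7058
r = -2583 / 2718.7058 ≈ -0.9501

-0.9501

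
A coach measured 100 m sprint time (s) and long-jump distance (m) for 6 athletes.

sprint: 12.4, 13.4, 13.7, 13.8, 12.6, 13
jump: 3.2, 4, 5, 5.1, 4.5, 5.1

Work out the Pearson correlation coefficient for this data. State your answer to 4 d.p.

0.6456

n = 6, Σx = 78.9, Σy = 26.9, Σx² = 1039.21, Σy² = 123.51, Σxy = 355.16
nΣxy − ΣxΣy = 2130.96 − 2122.41 = 8.55
nΣx² − (Σx)² = 6235.26 − 6225.21 = 10.05; nΣy² − (Σy)² = 741.06 − 723.61 = 17.45
r = 8.55 / √(10.05 × 17.45) = 8.55 / 13.2428 ≈ 0.6456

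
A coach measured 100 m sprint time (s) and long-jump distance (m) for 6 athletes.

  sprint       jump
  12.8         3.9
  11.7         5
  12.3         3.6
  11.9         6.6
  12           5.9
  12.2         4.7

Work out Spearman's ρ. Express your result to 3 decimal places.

Rank sprint: 6, 1, 5, 2, 3, 4
Rank jump: 2, 4, 1, 6, 5, 3
d = rank(sprint) − rank(jump): 4, -3, 4, -4, -2, 1; Σd² = 62
ρ = 1 − 6Σd² / [n(n²−1)] = 1 − 6×62 / (6×35) = 1 − 372/210 ≈ -0.771

-0.771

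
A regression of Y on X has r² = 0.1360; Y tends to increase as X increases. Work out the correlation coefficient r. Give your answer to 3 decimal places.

0.369

|r| = √0.1360 = 0.369
The association is positive, so r = 0.369.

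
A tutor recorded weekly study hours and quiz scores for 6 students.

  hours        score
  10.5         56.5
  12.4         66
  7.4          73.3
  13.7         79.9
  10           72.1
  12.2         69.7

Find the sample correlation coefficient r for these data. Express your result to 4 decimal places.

0.1549

n = 6, Σx = 66.2, Σy = 417.5, Σx² = 755.3, Σy² = 29361.65, Σxy = 4620.04
nΣxy − ΣxΣy = 27720.24 − 27638.5 = 81.74
nΣx² − (Σx)² = 4531.8 − 4382.44 = 149.36; nΣy² − (Σy)² = 176169.9 − 174306.25 = 1863.65
r = 81.74 / √(149.36 × 1863.65) = 81.74 / 527.5934 ≈ 0.1549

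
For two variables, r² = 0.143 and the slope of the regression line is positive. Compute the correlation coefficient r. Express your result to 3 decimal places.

|r| = √0.143 = 0.378
The association is positive, so r = 0.378.

0.378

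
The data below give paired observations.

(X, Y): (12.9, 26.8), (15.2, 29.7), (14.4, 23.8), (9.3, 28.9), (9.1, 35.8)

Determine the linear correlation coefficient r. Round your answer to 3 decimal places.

-0.628

n = 5, ΣX = 60.9, ΣY = 145, ΣX² = 774.11, ΣY² = 4283.62, ΣXY = 1734.43
nΣXY − ΣXΣY = 8672.15 − 8830.5 = -158.35
nΣX² − (ΣX)² = 3870.55 − 3708.81 = 161.74; nΣY² − (ΣY)² = 21418.1 − 21025 = 393.1
r = -158.35 / √(161.74 × 393.1) = -158.35 / 252.1507 ≈ -0.628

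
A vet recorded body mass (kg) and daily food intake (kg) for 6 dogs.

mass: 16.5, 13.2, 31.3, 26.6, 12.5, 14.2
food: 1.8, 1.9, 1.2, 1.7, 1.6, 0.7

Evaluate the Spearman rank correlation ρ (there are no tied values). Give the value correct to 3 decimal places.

-0.200

Rank mass: 4, 2, 6, 5, 1, 3
Rank food: 5, 6, 2, 4, 3, 1
d = rank(mass) − rank(food): -1, -4, 4, 1, -2, 2; Σd² = 42
ρ = 1 − 6Σd² / [n(n²−1)] = 1 − 6×42 / (6×35) = 1 − 252/210 ≈ -0.200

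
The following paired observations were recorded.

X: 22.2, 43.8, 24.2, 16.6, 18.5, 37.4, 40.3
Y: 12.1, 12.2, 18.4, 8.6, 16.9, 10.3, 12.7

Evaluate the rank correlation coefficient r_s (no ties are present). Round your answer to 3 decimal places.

Rank X: 3, 7, 4, 1, 2, 5, 6
Rank Y: 3, 4, 7, 1, 6, 2, 5
d = rank(X) − rank(Y): 0, 3, -3, 0, -4, 3, 1; Σd² = 44
ρ = 1 − 6Σd² / [n(n²−1)] = 1 − 6×44 / (7×48) = 1 − 264/336 ≈ 0.214

0.214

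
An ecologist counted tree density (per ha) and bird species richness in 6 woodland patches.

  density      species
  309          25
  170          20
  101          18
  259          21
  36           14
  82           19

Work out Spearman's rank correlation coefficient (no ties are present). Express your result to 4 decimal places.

Rank density: 6, 4, 3, 5, 1, 2
Rank species: 6, 4, 2, 5, 1, 3
d = rank(density) − rank(species): 0, 0, 1, 0, 0, -1; Σd² = 2
ρ = 1 − 6Σd² / [n(n²−1)] = 1 − 6×2 / (6×35) = 1 − 12/210 ≈ 0.9429

0.9429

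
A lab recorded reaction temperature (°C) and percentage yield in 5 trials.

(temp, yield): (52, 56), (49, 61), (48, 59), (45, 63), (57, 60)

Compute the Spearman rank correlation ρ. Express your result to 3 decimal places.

-0.500

Rank temp: 4, 3, 2, 1, 5
Rank yield: 1, 4, 2, 5, 3
d = rank(temp) − rank(yield): 3, -1, 0, -4, 2; Σd² = 30
ρ = 1 − 6Σd² / [n(n²−1)] = 1 − 6×30 / (5×24) = 1 − 180/120 ≈ -0.500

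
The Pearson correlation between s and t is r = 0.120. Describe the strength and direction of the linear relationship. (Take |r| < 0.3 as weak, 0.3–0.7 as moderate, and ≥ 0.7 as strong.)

weak positive

r = 0.120 > 0 so the relationship is positive.
|r| = 0.120, which falls in the weak range.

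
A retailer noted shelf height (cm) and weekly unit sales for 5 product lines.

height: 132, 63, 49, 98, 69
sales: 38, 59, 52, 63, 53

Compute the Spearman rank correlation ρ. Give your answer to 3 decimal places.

-0.100

Rank height: 5, 2, 1, 4, 3
Rank sales: 1, 4, 2, 5, 3
d = rank(height) − rank(sales): 4, -2, -1, -1, 0; Σd² = 22
ρ = 1 − 6Σd² / [n(n²−1)] = 1 − 6×22 / (5×24) = 1 − 132/120 ≈ -0.100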